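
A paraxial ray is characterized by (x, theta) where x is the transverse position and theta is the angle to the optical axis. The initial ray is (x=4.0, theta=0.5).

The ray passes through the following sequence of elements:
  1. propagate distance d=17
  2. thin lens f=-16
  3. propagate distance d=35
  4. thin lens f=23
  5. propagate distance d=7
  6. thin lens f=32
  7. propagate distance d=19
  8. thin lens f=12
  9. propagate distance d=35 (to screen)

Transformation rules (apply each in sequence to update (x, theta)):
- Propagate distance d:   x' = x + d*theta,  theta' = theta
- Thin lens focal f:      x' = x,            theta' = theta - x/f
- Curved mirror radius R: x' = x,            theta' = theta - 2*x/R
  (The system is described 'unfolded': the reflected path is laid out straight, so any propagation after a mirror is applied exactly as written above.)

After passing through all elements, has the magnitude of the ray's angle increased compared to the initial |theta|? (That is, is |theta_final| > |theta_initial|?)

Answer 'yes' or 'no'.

Answer: yes

Derivation:
Initial: x=4.0000 theta=0.5000
After 1 (propagate distance d=17): x=12.5000 theta=0.5000
After 2 (thin lens f=-16): x=12.5000 theta=41/32 (≈1.2813)
After 3 (propagate distance d=35): x=1835/32 (≈57.3438) theta=41/32 (≈1.2813)
After 4 (thin lens f=23): x=1835/32 (≈57.3438) theta=-223/184 (≈-1.2120)
After 5 (propagate distance d=7): x=35961/736 (≈48.8601) theta=-223/184 (≈-1.2120)
After 6 (thin lens f=32): x=35961/736 (≈48.8601) theta=-64505/23552 (≈-2.7388)
After 7 (propagate distance d=19): x=-74843/23552 (≈-3.1778) theta=-64505/23552 (≈-2.7388)
After 8 (thin lens f=12): x=-74843/23552 (≈-3.1778) theta=-699217/282624 (≈-2.4740)
After 9 (propagate distance d=35 (to screen)): x=-25370711/282624 (≈-89.7684) theta=-699217/282624 (≈-2.4740)
|theta_initial|=0.5000 |theta_final|=699217/282624 (≈2.4740) -> increased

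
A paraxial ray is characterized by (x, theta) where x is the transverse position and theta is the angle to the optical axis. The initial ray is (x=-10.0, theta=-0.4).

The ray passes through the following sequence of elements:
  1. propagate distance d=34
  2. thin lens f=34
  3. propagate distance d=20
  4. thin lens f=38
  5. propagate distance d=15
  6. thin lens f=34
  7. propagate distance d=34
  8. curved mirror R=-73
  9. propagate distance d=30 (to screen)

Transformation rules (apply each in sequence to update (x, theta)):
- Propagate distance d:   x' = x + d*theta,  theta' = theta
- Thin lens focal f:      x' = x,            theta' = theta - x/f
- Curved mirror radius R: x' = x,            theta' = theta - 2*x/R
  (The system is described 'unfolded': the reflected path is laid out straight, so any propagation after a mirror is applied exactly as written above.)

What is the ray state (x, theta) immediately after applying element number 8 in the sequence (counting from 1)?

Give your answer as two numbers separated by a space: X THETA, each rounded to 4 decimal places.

Initial: x=-10.0000 theta=-0.4000
After 1 (propagate distance d=34): x=-23.6000 theta=-0.4000
After 2 (thin lens f=34): x=-23.6000 theta=5/17 (≈0.2941)
After 3 (propagate distance d=20): x=-1506/85 (≈-17.7176) theta=5/17 (≈0.2941)
After 4 (thin lens f=38): x=-1506/85 (≈-17.7176) theta=1228/1615 (≈0.7604)
After 5 (propagate distance d=15): x=-10194/1615 (≈-6.3121) theta=1228/1615 (≈0.7604)
After 6 (thin lens f=34): x=-10194/1615 (≈-6.3121) theta=1367/1445 (≈0.9460)
After 7 (propagate distance d=34): x=2456/95 (≈25.8526) theta=1367/1445 (≈0.9460)
After 8 (curved mirror R=-73): x=2456/95 (≈25.8526) theta=3315597/2004215 (≈1.6543)
Rounded to 4 decimal places: x = 25.8526, theta = 1.6543

Answer: 25.8526 1.6543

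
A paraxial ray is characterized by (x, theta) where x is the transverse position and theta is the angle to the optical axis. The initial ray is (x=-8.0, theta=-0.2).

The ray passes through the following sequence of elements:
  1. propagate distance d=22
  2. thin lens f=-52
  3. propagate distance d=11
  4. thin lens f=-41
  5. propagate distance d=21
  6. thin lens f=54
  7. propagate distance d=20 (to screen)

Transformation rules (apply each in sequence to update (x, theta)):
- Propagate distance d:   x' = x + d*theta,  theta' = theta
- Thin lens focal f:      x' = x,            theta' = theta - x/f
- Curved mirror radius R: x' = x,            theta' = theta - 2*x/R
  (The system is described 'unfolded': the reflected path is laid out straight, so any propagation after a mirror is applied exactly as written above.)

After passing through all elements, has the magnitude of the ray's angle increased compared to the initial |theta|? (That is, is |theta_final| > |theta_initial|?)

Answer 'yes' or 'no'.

Initial: x=-8.0000 theta=-0.2000
After 1 (propagate distance d=22): x=-12.4000 theta=-0.2000
After 2 (thin lens f=-52): x=-12.4000 theta=-57/130 (≈-0.4385)
After 3 (propagate distance d=11): x=-2239/130 (≈-17.2231) theta=-57/130 (≈-0.4385)
After 4 (thin lens f=-41): x=-2239/130 (≈-17.2231) theta=-176/205 (≈-0.8585)
After 5 (propagate distance d=21): x=-37579/1066 (≈-35.2523) theta=-176/205 (≈-0.8585)
After 6 (thin lens f=54): x=-37579/1066 (≈-35.2523) theta=-59209/287820 (≈-0.2057)
After 7 (propagate distance d=20 (to screen)): x=-1133051/28782 (≈-39.3667) theta=-59209/287820 (≈-0.2057)
|theta_initial|=0.2000 |theta_final|=59209/287820 (≈0.2057) -> increased

Answer: yes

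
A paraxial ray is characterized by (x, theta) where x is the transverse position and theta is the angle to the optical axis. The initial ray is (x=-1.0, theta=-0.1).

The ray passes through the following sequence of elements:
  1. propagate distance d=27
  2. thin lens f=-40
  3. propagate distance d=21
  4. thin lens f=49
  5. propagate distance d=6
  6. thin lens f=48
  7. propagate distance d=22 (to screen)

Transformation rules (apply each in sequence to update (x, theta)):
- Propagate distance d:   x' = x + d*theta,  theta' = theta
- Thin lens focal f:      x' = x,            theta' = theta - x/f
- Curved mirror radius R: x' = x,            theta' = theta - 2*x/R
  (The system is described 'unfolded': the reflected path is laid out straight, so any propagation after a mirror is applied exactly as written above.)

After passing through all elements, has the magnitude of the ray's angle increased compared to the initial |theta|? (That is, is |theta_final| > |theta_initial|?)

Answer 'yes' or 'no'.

Initial: x=-1.0000 theta=-0.1000
After 1 (propagate distance d=27): x=-3.7000 theta=-0.1000
After 2 (thin lens f=-40): x=-3.7000 theta=-0.1925
After 3 (propagate distance d=21): x=-7.7425 theta=-0.1925
After 4 (thin lens f=49): x=-7.7425 theta=-169/4900 (≈-0.0345)
After 5 (propagate distance d=6): x=-155809/19600 (≈-7.9494) theta=-169/4900 (≈-0.0345)
After 6 (thin lens f=48): x=-155809/19600 (≈-7.9494) theta=17623/134400 (≈0.1311)
After 7 (propagate distance d=22 (to screen)): x=-476489/94080 (≈-5.0647) theta=17623/134400 (≈0.1311)
|theta_initial|=0.1000 |theta_final|=17623/134400 (≈0.1311) -> increased

Answer: yes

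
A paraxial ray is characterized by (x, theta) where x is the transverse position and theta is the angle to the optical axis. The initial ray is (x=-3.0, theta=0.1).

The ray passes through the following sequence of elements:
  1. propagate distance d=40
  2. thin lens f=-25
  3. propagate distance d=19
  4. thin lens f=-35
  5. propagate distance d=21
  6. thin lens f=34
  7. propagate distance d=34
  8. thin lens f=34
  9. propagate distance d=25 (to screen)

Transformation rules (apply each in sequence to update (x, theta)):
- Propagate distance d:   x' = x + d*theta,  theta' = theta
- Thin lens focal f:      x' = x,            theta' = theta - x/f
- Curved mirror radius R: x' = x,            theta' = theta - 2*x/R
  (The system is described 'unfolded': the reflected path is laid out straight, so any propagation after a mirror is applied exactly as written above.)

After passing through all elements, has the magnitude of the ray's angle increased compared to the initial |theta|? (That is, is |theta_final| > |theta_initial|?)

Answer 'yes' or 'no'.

Initial: x=-3.0000 theta=0.1000
After 1 (propagate distance d=40): x=1.0000 theta=0.1000
After 2 (thin lens f=-25): x=1.0000 theta=0.1400
After 3 (propagate distance d=19): x=3.6600 theta=0.1400
After 4 (thin lens f=-35): x=3.6600 theta=214/875 (≈0.2446)
After 5 (propagate distance d=21): x=8.7960 theta=214/875 (≈0.2446)
After 6 (thin lens f=34): x=8.7960 theta=-841/59500 (≈-0.0141)
After 7 (propagate distance d=34): x=7276/875 (≈8.3154) theta=-841/59500 (≈-0.0141)
After 8 (thin lens f=34): x=7276/875 (≈8.3154) theta=-2199/8500 (≈-0.2587)
After 9 (propagate distance d=25 (to screen)): x=109943/59500 (≈1.8478) theta=-2199/8500 (≈-0.2587)
|theta_initial|=0.1000 |theta_final|=2199/8500 (≈0.2587) -> increased

Answer: yes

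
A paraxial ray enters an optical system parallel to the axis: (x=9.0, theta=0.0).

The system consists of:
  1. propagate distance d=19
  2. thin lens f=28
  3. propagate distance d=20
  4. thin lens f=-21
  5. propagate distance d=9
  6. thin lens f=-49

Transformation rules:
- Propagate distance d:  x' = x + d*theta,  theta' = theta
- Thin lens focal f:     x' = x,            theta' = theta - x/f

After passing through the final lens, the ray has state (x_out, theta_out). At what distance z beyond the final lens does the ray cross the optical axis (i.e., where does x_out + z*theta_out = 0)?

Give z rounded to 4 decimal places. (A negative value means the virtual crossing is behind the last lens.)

Answer: 4.2645

Derivation:
Initial: x=9.0000 theta=0.0000
After 1 (propagate distance d=19): x=9.0000 theta=0.0000
After 2 (thin lens f=28): x=9.0000 theta=-9/28 (≈-0.3214)
After 3 (propagate distance d=20): x=18/7 (≈2.5714) theta=-9/28 (≈-0.3214)
After 4 (thin lens f=-21): x=18/7 (≈2.5714) theta=-39/196 (≈-0.1990)
After 5 (propagate distance d=9): x=153/196 (≈0.7806) theta=-39/196 (≈-0.1990)
After 6 (thin lens f=-49): x=153/196 (≈0.7806) theta=-879/4802 (≈-0.1830)
z_focus = -x_out/theta_out = -(153/196)/(-879/4802) = 2499/586 ≈ 4.2645
Rounded to 4 decimal places: z = 4.2645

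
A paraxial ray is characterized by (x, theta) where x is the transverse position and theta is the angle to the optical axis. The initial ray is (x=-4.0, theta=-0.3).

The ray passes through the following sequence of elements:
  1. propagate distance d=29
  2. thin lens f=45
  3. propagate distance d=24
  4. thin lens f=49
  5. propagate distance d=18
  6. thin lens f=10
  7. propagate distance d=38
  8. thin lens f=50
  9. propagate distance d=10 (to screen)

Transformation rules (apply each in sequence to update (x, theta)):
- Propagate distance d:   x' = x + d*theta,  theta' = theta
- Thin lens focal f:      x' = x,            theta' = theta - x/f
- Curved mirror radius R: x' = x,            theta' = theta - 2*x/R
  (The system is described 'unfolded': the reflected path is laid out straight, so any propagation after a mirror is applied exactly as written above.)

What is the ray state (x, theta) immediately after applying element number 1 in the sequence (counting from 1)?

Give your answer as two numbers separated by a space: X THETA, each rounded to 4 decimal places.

Initial: x=-4.0000 theta=-0.3000
After 1 (propagate distance d=29): x=-12.7000 theta=-0.3000
Rounded to 4 decimal places: x = -12.7000, theta = -0.3000

Answer: -12.7000 -0.3000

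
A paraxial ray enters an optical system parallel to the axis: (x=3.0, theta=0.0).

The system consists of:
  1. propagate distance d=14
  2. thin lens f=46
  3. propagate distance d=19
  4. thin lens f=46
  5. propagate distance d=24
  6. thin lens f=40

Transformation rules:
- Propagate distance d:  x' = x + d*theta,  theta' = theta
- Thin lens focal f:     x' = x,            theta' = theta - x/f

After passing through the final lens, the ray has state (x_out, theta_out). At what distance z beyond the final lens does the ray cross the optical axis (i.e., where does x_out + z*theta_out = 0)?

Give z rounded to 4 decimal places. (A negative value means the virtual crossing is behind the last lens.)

Answer: -8.4647

Derivation:
Initial: x=3.0000 theta=0.0000
After 1 (propagate distance d=14): x=3.0000 theta=0.0000
After 2 (thin lens f=46): x=3.0000 theta=-3/46 (≈-0.0652)
After 3 (propagate distance d=19): x=81/46 (≈1.7609) theta=-3/46 (≈-0.0652)
After 4 (thin lens f=46): x=81/46 (≈1.7609) theta=-219/2116 (≈-0.1035)
After 5 (propagate distance d=24): x=-765/1058 (≈-0.7231) theta=-219/2116 (≈-0.1035)
After 6 (thin lens f=40): x=-765/1058 (≈-0.7231) theta=-723/8464 (≈-0.0854)
z_focus = -x_out/theta_out = -(-765/1058)/(-723/8464) = -2040/241 ≈ -8.4647
Rounded to 4 decimal places: z = -8.4647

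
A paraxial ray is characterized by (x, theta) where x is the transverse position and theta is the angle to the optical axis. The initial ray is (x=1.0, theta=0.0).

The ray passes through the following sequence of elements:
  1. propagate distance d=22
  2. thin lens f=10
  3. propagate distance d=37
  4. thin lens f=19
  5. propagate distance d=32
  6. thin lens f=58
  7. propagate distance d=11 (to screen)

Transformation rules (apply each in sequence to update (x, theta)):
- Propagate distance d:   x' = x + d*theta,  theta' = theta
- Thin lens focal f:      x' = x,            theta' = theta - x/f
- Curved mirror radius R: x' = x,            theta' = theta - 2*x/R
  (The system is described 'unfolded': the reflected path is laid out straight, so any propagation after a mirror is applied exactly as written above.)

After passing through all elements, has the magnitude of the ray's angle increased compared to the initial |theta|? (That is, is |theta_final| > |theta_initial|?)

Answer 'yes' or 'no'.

Answer: yes

Derivation:
Initial: x=1.0000 theta=0.0000
After 1 (propagate distance d=22): x=1.0000 theta=0.0000
After 2 (thin lens f=10): x=1.0000 theta=-0.1000
After 3 (propagate distance d=37): x=-2.7000 theta=-0.1000
After 4 (thin lens f=19): x=-2.7000 theta=4/95 (≈0.0421)
After 5 (propagate distance d=32): x=-257/190 (≈-1.3526) theta=4/95 (≈0.0421)
After 6 (thin lens f=58): x=-257/190 (≈-1.3526) theta=721/11020 (≈0.0654)
After 7 (propagate distance d=11 (to screen)): x=-1395/2204 (≈-0.6329) theta=721/11020 (≈0.0654)
|theta_initial|=0.0000 |theta_final|=721/11020 (≈0.0654) -> increased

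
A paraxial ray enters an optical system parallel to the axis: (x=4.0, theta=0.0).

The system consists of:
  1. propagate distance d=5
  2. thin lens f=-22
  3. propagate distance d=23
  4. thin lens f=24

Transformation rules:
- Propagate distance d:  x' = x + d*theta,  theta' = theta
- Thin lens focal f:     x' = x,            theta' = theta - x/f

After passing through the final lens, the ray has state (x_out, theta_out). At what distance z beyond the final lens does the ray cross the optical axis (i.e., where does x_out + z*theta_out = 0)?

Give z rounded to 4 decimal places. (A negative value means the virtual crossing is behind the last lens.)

Answer: 51.4286

Derivation:
Initial: x=4.0000 theta=0.0000
After 1 (propagate distance d=5): x=4.0000 theta=0.0000
After 2 (thin lens f=-22): x=4.0000 theta=2/11 (≈0.1818)
After 3 (propagate distance d=23): x=90/11 (≈8.1818) theta=2/11 (≈0.1818)
After 4 (thin lens f=24): x=90/11 (≈8.1818) theta=-7/44 (≈-0.1591)
z_focus = -x_out/theta_out = -(90/11)/(-7/44) = 360/7 ≈ 51.4286
Rounded to 4 decimal places: z = 51.4286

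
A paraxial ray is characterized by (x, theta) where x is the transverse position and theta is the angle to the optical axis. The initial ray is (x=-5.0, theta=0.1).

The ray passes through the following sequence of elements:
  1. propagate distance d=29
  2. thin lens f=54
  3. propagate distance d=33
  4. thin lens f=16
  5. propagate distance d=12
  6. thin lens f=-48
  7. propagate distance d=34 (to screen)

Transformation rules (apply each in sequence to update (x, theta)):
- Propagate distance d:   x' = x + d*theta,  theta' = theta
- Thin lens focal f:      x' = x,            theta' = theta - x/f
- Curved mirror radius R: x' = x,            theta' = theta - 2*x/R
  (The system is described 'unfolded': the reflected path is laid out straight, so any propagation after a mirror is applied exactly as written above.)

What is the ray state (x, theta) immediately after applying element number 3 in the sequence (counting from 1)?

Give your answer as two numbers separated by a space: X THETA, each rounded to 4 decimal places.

Initial: x=-5.0000 theta=0.1000
After 1 (propagate distance d=29): x=-2.1000 theta=0.1000
After 2 (thin lens f=54): x=-2.1000 theta=5/36 (≈0.1389)
After 3 (propagate distance d=33): x=149/60 (≈2.4833) theta=5/36 (≈0.1389)
Rounded to 4 decimal places: x = 2.4833, theta = 0.1389

Answer: 2.4833 0.1389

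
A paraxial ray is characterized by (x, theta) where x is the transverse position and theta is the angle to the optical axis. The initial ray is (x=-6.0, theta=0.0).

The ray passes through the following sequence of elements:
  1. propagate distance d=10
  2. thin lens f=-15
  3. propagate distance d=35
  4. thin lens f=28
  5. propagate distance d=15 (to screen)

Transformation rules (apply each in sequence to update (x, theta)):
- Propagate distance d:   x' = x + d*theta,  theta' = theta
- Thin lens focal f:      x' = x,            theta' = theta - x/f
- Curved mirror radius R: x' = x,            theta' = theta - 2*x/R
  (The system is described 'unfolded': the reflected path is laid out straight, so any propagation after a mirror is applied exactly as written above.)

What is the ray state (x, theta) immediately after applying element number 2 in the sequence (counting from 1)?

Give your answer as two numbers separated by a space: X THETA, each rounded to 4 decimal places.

Answer: -6.0000 -0.4000

Derivation:
Initial: x=-6.0000 theta=0.0000
After 1 (propagate distance d=10): x=-6.0000 theta=0.0000
After 2 (thin lens f=-15): x=-6.0000 theta=-0.4000
Rounded to 4 decimal places: x = -6.0000, theta = -0.4000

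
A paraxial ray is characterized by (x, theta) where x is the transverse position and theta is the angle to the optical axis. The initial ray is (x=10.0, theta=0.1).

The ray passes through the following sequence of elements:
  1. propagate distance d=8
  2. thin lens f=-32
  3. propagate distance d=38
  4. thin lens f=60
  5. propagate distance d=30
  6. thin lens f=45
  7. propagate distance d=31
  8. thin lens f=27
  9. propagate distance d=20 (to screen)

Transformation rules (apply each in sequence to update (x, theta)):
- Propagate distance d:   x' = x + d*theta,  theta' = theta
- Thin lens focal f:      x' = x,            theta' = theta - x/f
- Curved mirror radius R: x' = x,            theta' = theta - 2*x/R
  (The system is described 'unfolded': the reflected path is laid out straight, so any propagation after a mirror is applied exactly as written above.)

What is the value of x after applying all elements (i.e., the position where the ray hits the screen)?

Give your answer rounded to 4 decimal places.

Answer: -10.3122

Derivation:
Initial: x=10.0000 theta=0.1000
After 1 (propagate distance d=8): x=10.8000 theta=0.1000
After 2 (thin lens f=-32): x=10.8000 theta=0.4375
After 3 (propagate distance d=38): x=27.4250 theta=0.4375
After 4 (thin lens f=60): x=27.4250 theta=-47/2400 (≈-0.0196)
After 5 (propagate distance d=30): x=26.8375 theta=-47/2400 (≈-0.0196)
After 6 (thin lens f=45): x=26.8375 theta=-887/1440 (≈-0.6160)
After 7 (propagate distance d=31): x=11149/1440 (≈7.7424) theta=-887/1440 (≈-0.6160)
After 8 (thin lens f=27): x=11149/1440 (≈7.7424) theta=-17549/19440 (≈-0.9027)
After 9 (propagate distance d=20 (to screen)): x=-400937/38880 (≈-10.3122) theta=-17549/19440 (≈-0.9027)
Rounded to 4 decimal places: x = -10.3122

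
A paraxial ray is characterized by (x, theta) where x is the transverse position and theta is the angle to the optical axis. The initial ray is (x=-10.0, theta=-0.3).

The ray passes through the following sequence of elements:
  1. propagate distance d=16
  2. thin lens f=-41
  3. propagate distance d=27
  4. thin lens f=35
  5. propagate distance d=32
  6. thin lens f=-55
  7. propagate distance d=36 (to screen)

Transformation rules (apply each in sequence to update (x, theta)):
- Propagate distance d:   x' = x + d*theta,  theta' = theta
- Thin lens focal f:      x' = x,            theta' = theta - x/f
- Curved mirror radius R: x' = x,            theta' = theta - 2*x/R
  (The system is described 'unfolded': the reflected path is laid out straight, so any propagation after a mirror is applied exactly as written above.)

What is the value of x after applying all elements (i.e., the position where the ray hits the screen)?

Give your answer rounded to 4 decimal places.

Initial: x=-10.0000 theta=-0.3000
After 1 (propagate distance d=16): x=-14.8000 theta=-0.3000
After 2 (thin lens f=-41): x=-14.8000 theta=-271/410 (≈-0.6610)
After 3 (propagate distance d=27): x=-2677/82 (≈-32.6463) theta=-271/410 (≈-0.6610)
After 4 (thin lens f=35): x=-2677/82 (≈-32.6463) theta=78/287 (≈0.2718)
After 5 (propagate distance d=32): x=-13747/574 (≈-23.9495) theta=78/287 (≈0.2718)
After 6 (thin lens f=-55): x=-13747/574 (≈-23.9495) theta=-5167/31570 (≈-0.1637)
After 7 (propagate distance d=36 (to screen)): x=-942097/31570 (≈-29.8415) theta=-5167/31570 (≈-0.1637)
Rounded to 4 decimal places: x = -29.8415

Answer: -29.8415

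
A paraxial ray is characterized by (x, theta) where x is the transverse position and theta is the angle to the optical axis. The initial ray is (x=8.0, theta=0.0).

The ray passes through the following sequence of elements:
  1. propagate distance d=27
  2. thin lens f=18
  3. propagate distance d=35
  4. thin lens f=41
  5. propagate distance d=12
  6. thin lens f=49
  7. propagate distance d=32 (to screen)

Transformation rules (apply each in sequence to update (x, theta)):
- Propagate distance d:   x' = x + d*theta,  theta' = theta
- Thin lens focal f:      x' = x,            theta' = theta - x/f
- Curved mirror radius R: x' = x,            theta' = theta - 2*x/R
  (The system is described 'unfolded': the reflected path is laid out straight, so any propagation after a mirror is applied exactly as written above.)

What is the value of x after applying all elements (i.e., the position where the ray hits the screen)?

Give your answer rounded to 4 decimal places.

Initial: x=8.0000 theta=0.0000
After 1 (propagate distance d=27): x=8.0000 theta=0.0000
After 2 (thin lens f=18): x=8.0000 theta=-4/9 (≈-0.4444)
After 3 (propagate distance d=35): x=-68/9 (≈-7.5556) theta=-4/9 (≈-0.4444)
After 4 (thin lens f=41): x=-68/9 (≈-7.5556) theta=-32/123 (≈-0.2602)
After 5 (propagate distance d=12): x=-3940/369 (≈-10.6775) theta=-32/123 (≈-0.2602)
After 6 (thin lens f=49): x=-3940/369 (≈-10.6775) theta=-764/18081 (≈-0.0423)
After 7 (propagate distance d=32 (to screen)): x=-217508/18081 (≈-12.0296) theta=-764/18081 (≈-0.0423)
Rounded to 4 decimal places: x = -12.0296

Answer: -12.0296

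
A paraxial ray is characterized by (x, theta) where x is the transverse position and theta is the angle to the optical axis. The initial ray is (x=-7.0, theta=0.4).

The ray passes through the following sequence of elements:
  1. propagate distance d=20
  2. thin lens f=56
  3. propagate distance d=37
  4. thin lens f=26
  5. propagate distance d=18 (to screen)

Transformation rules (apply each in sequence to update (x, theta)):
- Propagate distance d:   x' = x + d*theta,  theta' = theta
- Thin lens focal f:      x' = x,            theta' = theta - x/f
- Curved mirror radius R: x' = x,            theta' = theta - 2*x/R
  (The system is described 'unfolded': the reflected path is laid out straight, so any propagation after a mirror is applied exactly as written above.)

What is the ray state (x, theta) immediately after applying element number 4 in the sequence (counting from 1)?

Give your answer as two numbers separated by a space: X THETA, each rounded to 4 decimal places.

Initial: x=-7.0000 theta=0.4000
After 1 (propagate distance d=20): x=1.0000 theta=0.4000
After 2 (thin lens f=56): x=1.0000 theta=107/280 (≈0.3821)
After 3 (propagate distance d=37): x=4239/280 (≈15.1393) theta=107/280 (≈0.3821)
After 4 (thin lens f=26): x=4239/280 (≈15.1393) theta=-1457/7280 (≈-0.2001)
Rounded to 4 decimal places: x = 15.1393, theta = -0.2001

Answer: 15.1393 -0.2001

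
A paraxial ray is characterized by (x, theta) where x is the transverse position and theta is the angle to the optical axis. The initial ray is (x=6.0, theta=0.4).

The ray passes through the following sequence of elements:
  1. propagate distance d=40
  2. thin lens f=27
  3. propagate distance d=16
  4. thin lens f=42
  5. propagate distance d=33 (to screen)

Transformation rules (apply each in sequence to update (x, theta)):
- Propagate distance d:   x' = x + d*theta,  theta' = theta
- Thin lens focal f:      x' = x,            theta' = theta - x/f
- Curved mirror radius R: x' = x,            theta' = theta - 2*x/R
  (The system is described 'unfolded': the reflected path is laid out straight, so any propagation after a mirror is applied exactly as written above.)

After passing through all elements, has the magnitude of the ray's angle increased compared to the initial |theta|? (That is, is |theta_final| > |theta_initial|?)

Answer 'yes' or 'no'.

Initial: x=6.0000 theta=0.4000
After 1 (propagate distance d=40): x=22.0000 theta=0.4000
After 2 (thin lens f=27): x=22.0000 theta=-56/135 (≈-0.4148)
After 3 (propagate distance d=16): x=2074/135 (≈15.3630) theta=-56/135 (≈-0.4148)
After 4 (thin lens f=42): x=2074/135 (≈15.3630) theta=-2213/2835 (≈-0.7806)
After 5 (propagate distance d=33 (to screen)): x=-655/63 (≈-10.3968) theta=-2213/2835 (≈-0.7806)
|theta_initial|=0.4000 |theta_final|=2213/2835 (≈0.7806) -> increased

Answer: yes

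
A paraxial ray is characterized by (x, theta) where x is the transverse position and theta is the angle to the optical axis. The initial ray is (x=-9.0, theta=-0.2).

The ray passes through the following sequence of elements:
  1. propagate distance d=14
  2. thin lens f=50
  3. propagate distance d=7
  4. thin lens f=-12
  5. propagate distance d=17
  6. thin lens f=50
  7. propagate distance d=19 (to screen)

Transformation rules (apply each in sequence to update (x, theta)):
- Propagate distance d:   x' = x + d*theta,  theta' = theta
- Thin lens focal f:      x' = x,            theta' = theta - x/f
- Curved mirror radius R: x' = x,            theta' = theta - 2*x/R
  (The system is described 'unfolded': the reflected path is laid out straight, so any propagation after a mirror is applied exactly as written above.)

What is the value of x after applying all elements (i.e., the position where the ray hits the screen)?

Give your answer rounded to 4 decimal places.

Initial: x=-9.0000 theta=-0.2000
After 1 (propagate distance d=14): x=-11.8000 theta=-0.2000
After 2 (thin lens f=50): x=-11.8000 theta=0.0360
After 3 (propagate distance d=7): x=-11.5480 theta=0.0360
After 4 (thin lens f=-12): x=-11.5480 theta=-2779/3000 (≈-0.9263)
After 5 (propagate distance d=17): x=-81887/3000 (≈-27.2957) theta=-2779/3000 (≈-0.9263)
After 6 (thin lens f=50): x=-81887/3000 (≈-27.2957) theta=-19021/50000 (≈-0.3804)
After 7 (propagate distance d=19 (to screen)): x=-5178547/150000 (≈-34.5236) theta=-19021/50000 (≈-0.3804)
Rounded to 4 decimal places: x = -34.5236

Answer: -34.5236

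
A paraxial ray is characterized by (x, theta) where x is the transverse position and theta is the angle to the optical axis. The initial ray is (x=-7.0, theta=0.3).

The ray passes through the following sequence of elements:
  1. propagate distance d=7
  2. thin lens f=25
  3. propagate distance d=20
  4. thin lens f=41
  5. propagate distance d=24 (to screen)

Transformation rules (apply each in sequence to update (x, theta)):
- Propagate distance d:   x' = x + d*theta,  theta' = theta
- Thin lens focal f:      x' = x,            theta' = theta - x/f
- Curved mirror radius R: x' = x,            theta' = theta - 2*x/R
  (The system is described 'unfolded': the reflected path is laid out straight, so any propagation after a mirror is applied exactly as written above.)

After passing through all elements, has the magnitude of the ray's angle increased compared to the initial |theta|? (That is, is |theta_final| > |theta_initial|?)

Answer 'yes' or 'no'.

Initial: x=-7.0000 theta=0.3000
After 1 (propagate distance d=7): x=-4.9000 theta=0.3000
After 2 (thin lens f=25): x=-4.9000 theta=0.4960
After 3 (propagate distance d=20): x=5.0200 theta=0.4960
After 4 (thin lens f=41): x=5.0200 theta=3829/10250 (≈0.3736)
After 5 (propagate distance d=24 (to screen)): x=143351/10250 (≈13.9855) theta=3829/10250 (≈0.3736)
|theta_initial|=0.3000 |theta_final|=3829/10250 (≈0.3736) -> increased

Answer: yes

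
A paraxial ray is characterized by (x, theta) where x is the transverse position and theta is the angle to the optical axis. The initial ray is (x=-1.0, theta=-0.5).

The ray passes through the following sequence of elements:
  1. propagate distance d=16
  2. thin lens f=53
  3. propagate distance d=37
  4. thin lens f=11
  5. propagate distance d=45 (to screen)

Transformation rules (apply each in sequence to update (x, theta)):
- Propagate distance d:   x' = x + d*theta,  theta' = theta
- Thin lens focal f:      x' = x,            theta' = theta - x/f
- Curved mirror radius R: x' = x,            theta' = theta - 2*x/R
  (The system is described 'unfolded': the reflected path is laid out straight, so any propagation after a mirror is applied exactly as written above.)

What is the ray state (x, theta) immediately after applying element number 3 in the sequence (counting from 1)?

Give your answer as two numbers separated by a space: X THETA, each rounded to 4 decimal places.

Answer: -21.2170 -0.3302

Derivation:
Initial: x=-1.0000 theta=-0.5000
After 1 (propagate distance d=16): x=-9.0000 theta=-0.5000
After 2 (thin lens f=53): x=-9.0000 theta=-35/106 (≈-0.3302)
After 3 (propagate distance d=37): x=-2249/106 (≈-21.2170) theta=-35/106 (≈-0.3302)
Rounded to 4 decimal places: x = -21.2170, theta = -0.3302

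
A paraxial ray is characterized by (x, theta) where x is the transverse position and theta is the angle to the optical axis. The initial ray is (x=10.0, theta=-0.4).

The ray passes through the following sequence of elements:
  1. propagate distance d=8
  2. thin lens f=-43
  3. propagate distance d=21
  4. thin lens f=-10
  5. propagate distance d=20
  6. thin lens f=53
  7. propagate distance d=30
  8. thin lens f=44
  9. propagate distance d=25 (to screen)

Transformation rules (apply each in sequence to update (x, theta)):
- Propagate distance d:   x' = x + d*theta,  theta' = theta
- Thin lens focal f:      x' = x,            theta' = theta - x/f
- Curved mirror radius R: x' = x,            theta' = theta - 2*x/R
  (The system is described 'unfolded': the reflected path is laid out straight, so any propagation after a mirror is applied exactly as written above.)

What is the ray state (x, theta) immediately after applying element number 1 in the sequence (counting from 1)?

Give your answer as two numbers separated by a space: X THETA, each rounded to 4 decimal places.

Initial: x=10.0000 theta=-0.4000
After 1 (propagate distance d=8): x=6.8000 theta=-0.4000
Rounded to 4 decimal places: x = 6.8000, theta = -0.4000

Answer: 6.8000 -0.4000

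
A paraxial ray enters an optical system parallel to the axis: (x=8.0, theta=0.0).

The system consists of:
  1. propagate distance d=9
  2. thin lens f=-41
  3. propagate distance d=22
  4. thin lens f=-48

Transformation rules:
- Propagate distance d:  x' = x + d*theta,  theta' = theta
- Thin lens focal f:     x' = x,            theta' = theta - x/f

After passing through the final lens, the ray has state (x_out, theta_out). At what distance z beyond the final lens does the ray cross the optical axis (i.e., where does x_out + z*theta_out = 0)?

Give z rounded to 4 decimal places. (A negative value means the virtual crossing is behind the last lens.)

Initial: x=8.0000 theta=0.0000
After 1 (propagate distance d=9): x=8.0000 theta=0.0000
After 2 (thin lens f=-41): x=8.0000 theta=8/41 (≈0.1951)
After 3 (propagate distance d=22): x=504/41 (≈12.2927) theta=8/41 (≈0.1951)
After 4 (thin lens f=-48): x=504/41 (≈12.2927) theta=37/82 (≈0.4512)
z_focus = -x_out/theta_out = -(504/41)/(37/82) = -1008/37 ≈ -27.2432
Rounded to 4 decimal places: z = -27.2432

Answer: -27.2432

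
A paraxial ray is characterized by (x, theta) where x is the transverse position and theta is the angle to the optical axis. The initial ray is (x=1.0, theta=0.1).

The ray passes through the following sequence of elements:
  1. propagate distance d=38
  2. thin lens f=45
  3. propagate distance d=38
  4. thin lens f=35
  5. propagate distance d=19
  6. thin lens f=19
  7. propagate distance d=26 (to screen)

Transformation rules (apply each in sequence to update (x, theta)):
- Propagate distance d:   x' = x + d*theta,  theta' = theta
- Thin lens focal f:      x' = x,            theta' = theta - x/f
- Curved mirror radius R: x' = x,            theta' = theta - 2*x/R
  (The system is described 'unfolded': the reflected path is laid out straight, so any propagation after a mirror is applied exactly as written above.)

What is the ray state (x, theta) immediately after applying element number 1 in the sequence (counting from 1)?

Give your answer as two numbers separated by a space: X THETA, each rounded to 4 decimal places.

Initial: x=1.0000 theta=0.1000
After 1 (propagate distance d=38): x=4.8000 theta=0.1000
Rounded to 4 decimal places: x = 4.8000, theta = 0.1000

Answer: 4.8000 0.1000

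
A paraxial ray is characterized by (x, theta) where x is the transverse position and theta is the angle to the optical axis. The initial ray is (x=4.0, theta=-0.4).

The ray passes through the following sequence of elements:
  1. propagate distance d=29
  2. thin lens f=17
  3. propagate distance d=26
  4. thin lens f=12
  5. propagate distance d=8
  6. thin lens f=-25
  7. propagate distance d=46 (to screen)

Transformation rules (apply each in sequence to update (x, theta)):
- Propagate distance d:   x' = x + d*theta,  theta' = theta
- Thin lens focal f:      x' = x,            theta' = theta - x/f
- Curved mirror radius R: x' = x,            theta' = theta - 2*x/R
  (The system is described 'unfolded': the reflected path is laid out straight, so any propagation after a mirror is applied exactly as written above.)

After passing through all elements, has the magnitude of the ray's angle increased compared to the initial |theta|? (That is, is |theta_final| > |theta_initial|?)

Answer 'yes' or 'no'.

Initial: x=4.0000 theta=-0.4000
After 1 (propagate distance d=29): x=-7.6000 theta=-0.4000
After 2 (thin lens f=17): x=-7.6000 theta=4/85 (≈0.0471)
After 3 (propagate distance d=26): x=-542/85 (≈-6.3765) theta=4/85 (≈0.0471)
After 4 (thin lens f=12): x=-542/85 (≈-6.3765) theta=59/102 (≈0.5784)
After 5 (propagate distance d=8): x=-446/255 (≈-1.7490) theta=59/102 (≈0.5784)
After 6 (thin lens f=-25): x=-446/255 (≈-1.7490) theta=2161/4250 (≈0.5085)
After 7 (propagate distance d=46 (to screen)): x=137959/6375 (≈21.6406) theta=2161/4250 (≈0.5085)
|theta_initial|=0.4000 |theta_final|=2161/4250 (≈0.5085) -> increased

Answer: yes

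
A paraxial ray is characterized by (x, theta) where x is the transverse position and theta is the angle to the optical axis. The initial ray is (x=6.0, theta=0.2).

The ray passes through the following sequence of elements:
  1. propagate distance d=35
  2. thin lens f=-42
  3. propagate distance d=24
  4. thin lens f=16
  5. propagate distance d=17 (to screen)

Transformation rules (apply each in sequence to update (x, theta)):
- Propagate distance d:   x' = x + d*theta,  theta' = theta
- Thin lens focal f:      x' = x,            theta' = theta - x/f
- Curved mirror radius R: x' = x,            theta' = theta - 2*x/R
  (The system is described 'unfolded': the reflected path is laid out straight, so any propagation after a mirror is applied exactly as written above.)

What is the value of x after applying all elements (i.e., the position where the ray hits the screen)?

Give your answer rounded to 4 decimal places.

Answer: 7.0851

Derivation:
Initial: x=6.0000 theta=0.2000
After 1 (propagate distance d=35): x=13.0000 theta=0.2000
After 2 (thin lens f=-42): x=13.0000 theta=107/210 (≈0.5095)
After 3 (propagate distance d=24): x=883/35 (≈25.2286) theta=107/210 (≈0.5095)
After 4 (thin lens f=16): x=883/35 (≈25.2286) theta=-1793/1680 (≈-1.0673)
After 5 (propagate distance d=17 (to screen)): x=11903/1680 (≈7.0851) theta=-1793/1680 (≈-1.0673)
Rounded to 4 decimal places: x = 7.0851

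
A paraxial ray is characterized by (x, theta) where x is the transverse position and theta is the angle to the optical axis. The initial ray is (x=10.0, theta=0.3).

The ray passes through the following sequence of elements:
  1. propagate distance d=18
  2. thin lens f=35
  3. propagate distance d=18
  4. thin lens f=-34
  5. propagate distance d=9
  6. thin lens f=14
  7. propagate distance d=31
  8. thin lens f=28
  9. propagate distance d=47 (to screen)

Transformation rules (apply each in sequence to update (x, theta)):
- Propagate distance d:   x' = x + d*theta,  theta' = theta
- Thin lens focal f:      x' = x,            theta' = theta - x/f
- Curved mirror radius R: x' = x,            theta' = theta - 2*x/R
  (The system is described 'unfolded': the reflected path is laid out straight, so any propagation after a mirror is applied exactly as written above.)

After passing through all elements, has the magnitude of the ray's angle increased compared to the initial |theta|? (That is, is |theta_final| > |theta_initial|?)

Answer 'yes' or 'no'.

Initial: x=10.0000 theta=0.3000
After 1 (propagate distance d=18): x=15.4000 theta=0.3000
After 2 (thin lens f=35): x=15.4000 theta=-0.1400
After 3 (propagate distance d=18): x=12.8800 theta=-0.1400
After 4 (thin lens f=-34): x=12.8800 theta=203/850 (≈0.2388)
After 5 (propagate distance d=9): x=511/34 (≈15.0294) theta=203/850 (≈0.2388)
After 6 (thin lens f=14): x=511/34 (≈15.0294) theta=-1419/1700 (≈-0.8347)
After 7 (propagate distance d=31): x=-18439/1700 (≈-10.8465) theta=-1419/1700 (≈-0.8347)
After 8 (thin lens f=28): x=-18439/1700 (≈-10.8465) theta=-21293/47600 (≈-0.4473)
After 9 (propagate distance d=47 (to screen)): x=-89239/2800 (≈-31.8711) theta=-21293/47600 (≈-0.4473)
|theta_initial|=0.3000 |theta_final|=21293/47600 (≈0.4473) -> increased

Answer: yes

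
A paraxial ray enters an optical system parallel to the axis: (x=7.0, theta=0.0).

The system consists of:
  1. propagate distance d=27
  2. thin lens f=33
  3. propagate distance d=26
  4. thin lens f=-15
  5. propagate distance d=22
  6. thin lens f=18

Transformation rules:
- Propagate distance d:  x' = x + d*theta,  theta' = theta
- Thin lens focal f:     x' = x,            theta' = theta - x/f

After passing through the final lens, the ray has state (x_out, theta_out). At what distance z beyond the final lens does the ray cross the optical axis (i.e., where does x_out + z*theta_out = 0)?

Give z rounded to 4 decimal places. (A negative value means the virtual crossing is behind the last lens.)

Initial: x=7.0000 theta=0.0000
After 1 (propagate distance d=27): x=7.0000 theta=0.0000
After 2 (thin lens f=33): x=7.0000 theta=-7/33 (≈-0.2121)
After 3 (propagate distance d=26): x=49/33 (≈1.4848) theta=-7/33 (≈-0.2121)
After 4 (thin lens f=-15): x=49/33 (≈1.4848) theta=-56/495 (≈-0.1131)
After 5 (propagate distance d=22): x=-497/495 (≈-1.0040) theta=-56/495 (≈-0.1131)
After 6 (thin lens f=18): x=-497/495 (≈-1.0040) theta=-511/8910 (≈-0.0574)
z_focus = -x_out/theta_out = -(-497/495)/(-511/8910) = -1278/73 ≈ -17.5068
Rounded to 4 decimal places: z = -17.5068

Answer: -17.5068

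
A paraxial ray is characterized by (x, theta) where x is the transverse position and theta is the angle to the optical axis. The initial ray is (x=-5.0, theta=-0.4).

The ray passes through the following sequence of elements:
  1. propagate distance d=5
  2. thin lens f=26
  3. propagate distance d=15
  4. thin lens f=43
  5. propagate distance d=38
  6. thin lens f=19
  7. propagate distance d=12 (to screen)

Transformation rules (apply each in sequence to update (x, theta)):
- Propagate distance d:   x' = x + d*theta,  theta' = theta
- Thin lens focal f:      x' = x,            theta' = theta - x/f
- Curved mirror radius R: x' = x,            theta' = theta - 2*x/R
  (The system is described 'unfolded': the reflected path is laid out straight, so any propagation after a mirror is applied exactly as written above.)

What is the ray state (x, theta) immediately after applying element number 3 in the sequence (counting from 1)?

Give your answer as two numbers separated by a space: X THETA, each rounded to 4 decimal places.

Answer: -8.9615 -0.1308

Derivation:
Initial: x=-5.0000 theta=-0.4000
After 1 (propagate distance d=5): x=-7.0000 theta=-0.4000
After 2 (thin lens f=26): x=-7.0000 theta=-17/130 (≈-0.1308)
After 3 (propagate distance d=15): x=-233/26 (≈-8.9615) theta=-17/130 (≈-0.1308)
Rounded to 4 decimal places: x = -8.9615, theta = -0.1308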